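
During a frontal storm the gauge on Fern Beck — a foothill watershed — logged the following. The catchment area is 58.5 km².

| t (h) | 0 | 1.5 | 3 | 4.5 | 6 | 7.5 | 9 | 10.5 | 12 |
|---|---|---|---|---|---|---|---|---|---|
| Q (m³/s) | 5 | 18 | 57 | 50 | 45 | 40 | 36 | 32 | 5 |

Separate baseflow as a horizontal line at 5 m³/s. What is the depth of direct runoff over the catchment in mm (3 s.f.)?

Direct runoff: 0.0, 13.0, 52.0, 45.0, 40.0, 35.0, 31.0, 27.0, 0.0 m³/s; ΣQ_DR = 243.0 m³/s.
V = ΣQ_DR · Δt = 243.0 × 5400 s = 1.312 × 10^6 m³.
Over A = 58.5 km², depth = V / A = 22.4 mm.

d ≈ 22.4 mm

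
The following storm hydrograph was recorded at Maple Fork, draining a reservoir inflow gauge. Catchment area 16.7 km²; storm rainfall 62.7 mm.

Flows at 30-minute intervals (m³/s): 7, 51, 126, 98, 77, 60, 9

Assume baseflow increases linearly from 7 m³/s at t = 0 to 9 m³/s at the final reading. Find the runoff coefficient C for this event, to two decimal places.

ΣQ_DR = 372.0 m³/s; V = ΣQ_DR·Δt = 6.696 × 10^5 m³.
Runoff depth d = V / A = 40.10 mm.
C = d / P = 40.10 / 62.7 = 0.64.

C ≈ 0.64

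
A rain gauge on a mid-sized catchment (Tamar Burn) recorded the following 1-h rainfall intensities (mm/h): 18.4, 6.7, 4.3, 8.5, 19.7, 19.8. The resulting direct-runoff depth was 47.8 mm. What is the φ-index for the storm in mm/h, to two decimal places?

Only the 5 blocks with intensity above φ contribute runoff: 18.4, 6.7, 8.5, 19.7, 19.8 mm/h.
Σ(I−φ)·Δt = d  ⇒  (18.4+6.7+8.5+19.7+19.8 − 5φ)·1 = 47.8
φ = (73.10 − 47.8/1) / 5 = 5.06 mm/h.

φ ≈ 5.06 mm/h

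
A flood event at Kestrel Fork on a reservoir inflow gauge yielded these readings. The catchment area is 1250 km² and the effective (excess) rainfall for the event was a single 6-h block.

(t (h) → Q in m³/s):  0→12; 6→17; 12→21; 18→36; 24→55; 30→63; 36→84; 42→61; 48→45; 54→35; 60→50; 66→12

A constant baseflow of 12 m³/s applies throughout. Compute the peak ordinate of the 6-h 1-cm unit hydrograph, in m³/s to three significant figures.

U_p ≈ 120 m³/s

Direct runoff: 0.0, 5.0, 9.0, 24.0, 43.0, 51.0, 72.0, 49.0, 33.0, 23.0, 38.0, 0.0 m³/s; ΣQ_DR = 347.0 m³/s, peak = 72.0 m³/s.
Runoff depth d = ΣQ_DR·Δt / A = 347.0 × 21600 / (1250 km²) = 5.996 mm.
The 1-cm UH is the DRH scaled by (10 mm)/d, so U_p = 72.0 × 10/5.996 = 120 m³/s.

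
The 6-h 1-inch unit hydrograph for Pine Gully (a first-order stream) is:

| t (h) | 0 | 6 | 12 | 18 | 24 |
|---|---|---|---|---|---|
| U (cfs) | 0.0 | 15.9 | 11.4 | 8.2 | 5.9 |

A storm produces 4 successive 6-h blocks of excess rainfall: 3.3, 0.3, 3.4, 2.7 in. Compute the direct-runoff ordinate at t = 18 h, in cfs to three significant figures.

By discrete convolution, Q_j = Σ (P_i / 1 in) · U_{j−i}.
At t = 18 h (j=3): Q = (3.3/1)·8.2 + (0.3/1)·11.4 + (3.4/1)·15.9 + (2.7/1)·0.0 = 84.5 cfs.

Q ≈ 84.5 cfs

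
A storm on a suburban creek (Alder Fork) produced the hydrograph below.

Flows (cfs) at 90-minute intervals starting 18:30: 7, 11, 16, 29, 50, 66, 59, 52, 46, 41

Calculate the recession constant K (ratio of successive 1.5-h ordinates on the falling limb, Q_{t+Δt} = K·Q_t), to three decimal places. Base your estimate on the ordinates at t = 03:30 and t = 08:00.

K ≈ 0.886

Using the recession-limb readings at t = 03:30 and t = 08:00: Q falls from 59 to 41 cfs over 3 intervals.
K = (Q₂/Q₁)^(1/3) = (41/59)^(1/3) = 0.886.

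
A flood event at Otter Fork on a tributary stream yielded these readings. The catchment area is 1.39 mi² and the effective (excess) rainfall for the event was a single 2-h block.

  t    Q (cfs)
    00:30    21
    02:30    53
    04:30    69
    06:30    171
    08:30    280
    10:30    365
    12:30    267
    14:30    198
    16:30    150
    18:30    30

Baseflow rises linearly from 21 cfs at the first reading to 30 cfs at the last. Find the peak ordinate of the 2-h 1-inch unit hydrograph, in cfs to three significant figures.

U_p ≈ 113 cfs

Direct runoff: 0.00, 31.00, 46.00, 147.00, 255.00, 339.00, 240.00, 170.00, 121.00, 0.00 cfs; ΣQ_DR = 1349 cfs, peak = 339.00 cfs.
Runoff depth d = ΣQ_DR·Δt / A = 1349 × 7200 / (1.39 mi²) = 3.008 in.
The 1-inch UH is the DRH scaled by (1 in)/d, so U_p = 339.00 × 1/3.008 = 113 cfs.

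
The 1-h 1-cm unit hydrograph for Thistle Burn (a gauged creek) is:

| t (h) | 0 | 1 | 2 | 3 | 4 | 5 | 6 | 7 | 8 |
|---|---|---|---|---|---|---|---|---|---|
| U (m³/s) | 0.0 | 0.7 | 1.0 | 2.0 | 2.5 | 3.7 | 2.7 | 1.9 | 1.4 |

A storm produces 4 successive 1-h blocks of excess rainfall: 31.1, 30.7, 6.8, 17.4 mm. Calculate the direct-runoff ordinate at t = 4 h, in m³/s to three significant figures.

Q ≈ 15.8 m³/s

By discrete convolution, Q_j = Σ (P_i / 10 mm) · U_{j−i}.
At t = 4 h (j=4): Q = (31.1/10)·2.5 + (30.7/10)·2.0 + (6.8/10)·1.0 + (17.4/10)·0.7 = 15.8 m³/s.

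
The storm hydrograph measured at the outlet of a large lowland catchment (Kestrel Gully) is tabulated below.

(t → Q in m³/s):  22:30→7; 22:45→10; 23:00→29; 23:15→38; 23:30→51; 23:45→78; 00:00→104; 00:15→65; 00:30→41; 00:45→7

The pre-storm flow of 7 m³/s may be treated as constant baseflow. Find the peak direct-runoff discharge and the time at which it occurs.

Q_p = 97.0 m³/s at t = 00:00

Subtracting baseflow gives direct-runoff ordinates: 0.0, 3.0, 22.0, 31.0, 44.0, 71.0, 97.0, 58.0, 34.0, 0.0 m³/s.
The maximum is 97.0 m³/s, occurring at the reading for t = 00:00.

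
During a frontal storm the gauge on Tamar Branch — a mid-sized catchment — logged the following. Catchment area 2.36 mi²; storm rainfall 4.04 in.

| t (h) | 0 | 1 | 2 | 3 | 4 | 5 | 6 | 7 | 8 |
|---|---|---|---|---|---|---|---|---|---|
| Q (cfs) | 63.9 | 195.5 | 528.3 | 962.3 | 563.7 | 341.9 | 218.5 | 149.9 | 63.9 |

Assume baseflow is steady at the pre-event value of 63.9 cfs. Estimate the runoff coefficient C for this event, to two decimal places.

ΣQ_DR = 2513 cfs; V = ΣQ_DR·Δt = 9.046 × 10^6 ft³.
Runoff depth d = V / A = 1.650 in.
C = d / P = 1.650 / 4.04 = 0.41.

C ≈ 0.41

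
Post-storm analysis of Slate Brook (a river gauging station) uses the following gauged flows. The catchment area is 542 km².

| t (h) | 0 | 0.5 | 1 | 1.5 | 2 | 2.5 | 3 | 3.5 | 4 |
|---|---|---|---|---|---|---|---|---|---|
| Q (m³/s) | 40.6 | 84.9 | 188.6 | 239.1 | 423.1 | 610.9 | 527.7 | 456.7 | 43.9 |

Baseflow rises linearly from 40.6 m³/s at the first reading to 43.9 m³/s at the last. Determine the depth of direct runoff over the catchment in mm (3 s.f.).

Direct runoff: 0.00, 43.89, 147.18, 197.26, 380.85, 568.24, 484.62, 413.21, 0.00 m³/s; ΣQ_DR = 2235 m³/s.
V = ΣQ_DR · Δt = 2235 × 1800 s = 4.023 × 10^6 m³.
Over A = 542 km², depth = V / A = 7.42 mm.

d ≈ 7.42 mm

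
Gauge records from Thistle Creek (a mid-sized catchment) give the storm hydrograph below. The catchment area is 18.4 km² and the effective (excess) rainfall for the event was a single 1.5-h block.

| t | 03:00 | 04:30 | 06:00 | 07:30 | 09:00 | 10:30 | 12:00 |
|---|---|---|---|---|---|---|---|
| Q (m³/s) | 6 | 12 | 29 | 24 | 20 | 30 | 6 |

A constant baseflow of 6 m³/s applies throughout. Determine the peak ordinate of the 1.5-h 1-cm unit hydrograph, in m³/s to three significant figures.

Direct runoff: 0.0, 6.0, 23.0, 18.0, 14.0, 24.0, 0.0 m³/s; ΣQ_DR = 85.00 m³/s, peak = 24.0 m³/s.
Runoff depth d = ΣQ_DR·Δt / A = 85.00 × 5400 / (18.4 km²) = 24.95 mm.
The 1-cm UH is the DRH scaled by (10 mm)/d, so U_p = 24.0 × 10/24.95 = 9.62 m³/s.

U_p ≈ 9.62 m³/s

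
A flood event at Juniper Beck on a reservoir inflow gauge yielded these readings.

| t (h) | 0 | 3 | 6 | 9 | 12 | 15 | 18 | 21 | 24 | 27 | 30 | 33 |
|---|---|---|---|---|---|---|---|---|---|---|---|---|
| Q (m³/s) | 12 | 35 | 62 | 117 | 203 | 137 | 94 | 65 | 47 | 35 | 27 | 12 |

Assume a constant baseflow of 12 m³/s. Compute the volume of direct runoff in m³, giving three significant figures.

Direct-runoff ordinates (Q − Q_b): 0.0, 23.0, 50.0, 105.0, 191.0, 125.0, 82.0, 53.0, 35.0, 23.0, 15.0, 0.0 m³/s.
ΣQ_DR = 702.0 m³/s.
With Δt = 3 h = 10800 s, V = ΣQ_DR · Δt = 702.0 × 10800 = 7.58 × 10^6 m³.

V ≈ 7.58 × 10^6 m³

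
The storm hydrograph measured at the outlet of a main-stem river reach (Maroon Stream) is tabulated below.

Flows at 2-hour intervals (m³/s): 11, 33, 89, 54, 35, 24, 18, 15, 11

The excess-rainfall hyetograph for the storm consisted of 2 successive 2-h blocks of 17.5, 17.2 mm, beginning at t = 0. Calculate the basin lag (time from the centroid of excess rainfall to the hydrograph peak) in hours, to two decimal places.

t_L ≈ 2.01 h

Centroid of excess rainfall: t_c = Σ P_i·t̄_i / ΣP_i = 1.9914 h (block centres at 1, 3 h).
Hydrograph peak occurs at t = 4 h, so basin lag t_L = 4 − 1.9914 = 2.01 h.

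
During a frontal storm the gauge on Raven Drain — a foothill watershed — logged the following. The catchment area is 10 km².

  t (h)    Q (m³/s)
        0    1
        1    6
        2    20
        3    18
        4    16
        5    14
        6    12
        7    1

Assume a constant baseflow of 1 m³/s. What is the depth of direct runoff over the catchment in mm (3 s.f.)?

Direct runoff: 0.0, 5.0, 19.0, 17.0, 15.0, 13.0, 11.0, 0.0 m³/s; ΣQ_DR = 80.00 m³/s.
V = ΣQ_DR · Δt = 80.00 × 3600 s = 2.880 × 10^5 m³.
Over A = 10 km², depth = V / A = 28.8 mm.

d ≈ 28.8 mm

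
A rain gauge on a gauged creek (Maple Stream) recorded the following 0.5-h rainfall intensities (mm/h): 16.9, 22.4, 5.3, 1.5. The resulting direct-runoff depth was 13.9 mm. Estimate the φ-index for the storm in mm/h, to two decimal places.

φ ≈ 5.75 mm/h

Only the 2 blocks with intensity above φ contribute runoff: 16.9, 22.4 mm/h.
Σ(I−φ)·Δt = d  ⇒  (16.9+22.4 − 2φ)·0.5 = 13.9
φ = (39.30 − 13.9/0.5) / 2 = 5.75 mm/h.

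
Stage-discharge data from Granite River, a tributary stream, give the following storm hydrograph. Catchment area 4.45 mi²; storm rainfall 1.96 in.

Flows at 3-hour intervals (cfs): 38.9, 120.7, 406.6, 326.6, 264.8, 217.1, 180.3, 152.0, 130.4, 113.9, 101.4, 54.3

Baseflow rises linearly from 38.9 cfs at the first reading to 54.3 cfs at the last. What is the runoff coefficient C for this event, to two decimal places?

ΣQ_DR = 1548 cfs; V = ΣQ_DR·Δt = 1.672 × 10^7 ft³.
Runoff depth d = V / A = 1.617 in.
C = d / P = 1.617 / 1.96 = 0.82.

C ≈ 0.82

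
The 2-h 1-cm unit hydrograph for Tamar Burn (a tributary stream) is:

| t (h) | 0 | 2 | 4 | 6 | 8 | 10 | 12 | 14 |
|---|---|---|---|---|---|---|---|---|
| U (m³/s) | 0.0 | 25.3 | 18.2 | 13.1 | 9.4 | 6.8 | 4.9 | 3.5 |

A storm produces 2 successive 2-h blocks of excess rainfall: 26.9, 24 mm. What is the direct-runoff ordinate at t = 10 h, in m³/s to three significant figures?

Q ≈ 40.9 m³/s

By discrete convolution, Q_j = Σ (P_i / 10 mm) · U_{j−i}.
At t = 10 h (j=5): Q = (26.9/10)·6.8 + (24/10)·9.4 = 40.9 m³/s.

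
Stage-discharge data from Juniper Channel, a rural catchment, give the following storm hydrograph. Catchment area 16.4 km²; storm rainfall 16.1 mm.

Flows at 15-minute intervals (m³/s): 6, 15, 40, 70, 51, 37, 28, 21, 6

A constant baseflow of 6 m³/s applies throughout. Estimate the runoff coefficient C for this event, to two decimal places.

ΣQ_DR = 220.0 m³/s; V = ΣQ_DR·Δt = 1.980 × 10^5 m³.
Runoff depth d = V / A = 12.07 mm.
C = d / P = 12.07 / 16.1 = 0.75.

C ≈ 0.75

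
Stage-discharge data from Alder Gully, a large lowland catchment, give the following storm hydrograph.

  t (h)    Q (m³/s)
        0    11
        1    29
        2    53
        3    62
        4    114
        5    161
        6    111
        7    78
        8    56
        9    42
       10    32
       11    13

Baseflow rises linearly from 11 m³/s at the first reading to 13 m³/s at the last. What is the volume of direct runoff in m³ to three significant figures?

V ≈ 2.22 × 10^6 m³

Direct-runoff ordinates (Q − Q_b): 0.00, 17.82, 41.64, 50.45, 102.27, 149.09, 98.91, 65.73, 43.55, 29.36, 19.18, 0.00 m³/s.
ΣQ_DR = 618.0 m³/s.
With Δt = 1 h = 3600 s, V = ΣQ_DR · Δt = 618.0 × 3600 = 2.22 × 10^6 m³.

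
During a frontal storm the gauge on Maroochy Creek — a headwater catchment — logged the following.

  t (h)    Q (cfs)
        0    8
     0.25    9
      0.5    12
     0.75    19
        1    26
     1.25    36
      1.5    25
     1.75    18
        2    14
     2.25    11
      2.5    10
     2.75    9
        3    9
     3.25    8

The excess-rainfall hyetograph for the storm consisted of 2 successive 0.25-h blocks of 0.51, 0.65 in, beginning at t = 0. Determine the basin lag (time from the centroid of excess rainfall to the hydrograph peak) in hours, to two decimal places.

t_L ≈ 0.98 h

Centroid of excess rainfall: t_c = Σ P_i·t̄_i / ΣP_i = 0.2651 h (block centres at 0.125, 0.375 h).
Hydrograph peak occurs at t = 1.25 h, so basin lag t_L = 1.25 − 0.2651 = 0.98 h.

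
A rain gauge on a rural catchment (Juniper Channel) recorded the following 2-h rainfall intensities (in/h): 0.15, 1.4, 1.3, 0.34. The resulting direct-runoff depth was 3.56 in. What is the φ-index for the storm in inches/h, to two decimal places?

Only the 2 blocks with intensity above φ contribute runoff: 1.4, 1.3 in/h.
Σ(I−φ)·Δt = d  ⇒  (1.4+1.3 − 2φ)·2 = 3.56
φ = (2.700 − 3.56/2) / 2 = 0.46 in/h.

φ ≈ 0.46 in/h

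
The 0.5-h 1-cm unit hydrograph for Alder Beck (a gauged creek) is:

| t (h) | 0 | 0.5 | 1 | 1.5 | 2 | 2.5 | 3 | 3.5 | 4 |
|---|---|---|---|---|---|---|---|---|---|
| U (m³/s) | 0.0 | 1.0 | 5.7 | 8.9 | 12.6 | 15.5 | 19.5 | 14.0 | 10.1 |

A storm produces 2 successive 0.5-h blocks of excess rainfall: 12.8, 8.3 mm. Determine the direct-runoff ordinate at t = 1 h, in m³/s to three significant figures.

Q ≈ 8.13 m³/s

By discrete convolution, Q_j = Σ (P_i / 10 mm) · U_{j−i}.
At t = 1 h (j=2): Q = (12.8/10)·5.7 + (8.3/10)·1.0 = 8.13 m³/s.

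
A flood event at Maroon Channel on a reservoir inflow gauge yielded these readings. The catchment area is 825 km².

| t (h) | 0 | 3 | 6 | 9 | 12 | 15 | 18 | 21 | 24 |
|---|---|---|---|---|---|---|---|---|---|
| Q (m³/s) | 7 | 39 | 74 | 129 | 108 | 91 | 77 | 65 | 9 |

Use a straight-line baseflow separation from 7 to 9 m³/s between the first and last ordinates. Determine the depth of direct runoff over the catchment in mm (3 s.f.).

d ≈ 6.90 mm

Direct runoff: 0.00, 31.75, 66.50, 121.25, 100.00, 82.75, 68.50, 56.25, 0.00 m³/s; ΣQ_DR = 527.0 m³/s.
V = ΣQ_DR · Δt = 527.0 × 10800 s = 5.692 × 10^6 m³.
Over A = 825 km², depth = V / A = 6.90 mm.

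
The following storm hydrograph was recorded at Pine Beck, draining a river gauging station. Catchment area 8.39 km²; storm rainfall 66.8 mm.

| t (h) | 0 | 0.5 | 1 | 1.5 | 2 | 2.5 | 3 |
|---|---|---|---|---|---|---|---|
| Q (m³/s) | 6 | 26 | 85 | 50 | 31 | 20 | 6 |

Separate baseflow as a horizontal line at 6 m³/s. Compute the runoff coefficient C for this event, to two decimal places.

ΣQ_DR = 182.0 m³/s; V = ΣQ_DR·Δt = 3.276 × 10^5 m³.
Runoff depth d = V / A = 39.05 mm.
C = d / P = 39.05 / 66.8 = 0.58.

C ≈ 0.58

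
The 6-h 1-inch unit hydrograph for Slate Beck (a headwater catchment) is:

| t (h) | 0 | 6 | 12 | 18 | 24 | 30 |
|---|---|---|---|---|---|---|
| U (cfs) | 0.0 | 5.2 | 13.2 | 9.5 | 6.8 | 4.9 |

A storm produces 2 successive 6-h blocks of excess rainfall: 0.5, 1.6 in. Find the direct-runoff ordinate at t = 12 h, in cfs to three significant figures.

Q ≈ 14.9 cfs

By discrete convolution, Q_j = Σ (P_i / 1 in) · U_{j−i}.
At t = 12 h (j=2): Q = (0.5/1)·13.2 + (1.6/1)·5.2 = 14.9 cfs.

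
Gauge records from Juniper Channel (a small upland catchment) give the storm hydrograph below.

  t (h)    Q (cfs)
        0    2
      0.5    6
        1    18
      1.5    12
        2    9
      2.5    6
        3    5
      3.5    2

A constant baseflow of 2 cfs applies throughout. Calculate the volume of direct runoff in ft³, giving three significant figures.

V ≈ 79200 ft³

Direct-runoff ordinates (Q − Q_b): 0.0, 4.0, 16.0, 10.0, 7.0, 4.0, 3.0, 0.0 cfs.
ΣQ_DR = 44.00 cfs.
With Δt = 0.5 h = 1800 s, V = ΣQ_DR · Δt = 44.00 × 1800 = 79200 ft³.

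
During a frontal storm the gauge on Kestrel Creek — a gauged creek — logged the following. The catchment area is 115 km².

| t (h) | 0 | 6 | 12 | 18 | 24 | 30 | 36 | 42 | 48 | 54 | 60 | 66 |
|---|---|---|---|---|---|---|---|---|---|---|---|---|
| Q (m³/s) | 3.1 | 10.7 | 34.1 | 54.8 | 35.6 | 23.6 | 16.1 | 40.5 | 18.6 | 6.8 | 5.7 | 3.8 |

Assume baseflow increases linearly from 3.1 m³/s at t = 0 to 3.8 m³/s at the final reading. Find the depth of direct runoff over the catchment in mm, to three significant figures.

Direct runoff: 0.00, 7.54, 30.87, 51.51, 32.25, 20.18, 12.62, 36.95, 14.99, 3.13, 1.96, 0.00 m³/s; ΣQ_DR = 212.0 m³/s.
V = ΣQ_DR · Δt = 212.0 × 21600 s = 4.579 × 10^6 m³.
Over A = 115 km², depth = V / A = 39.8 mm.

d ≈ 39.8 mm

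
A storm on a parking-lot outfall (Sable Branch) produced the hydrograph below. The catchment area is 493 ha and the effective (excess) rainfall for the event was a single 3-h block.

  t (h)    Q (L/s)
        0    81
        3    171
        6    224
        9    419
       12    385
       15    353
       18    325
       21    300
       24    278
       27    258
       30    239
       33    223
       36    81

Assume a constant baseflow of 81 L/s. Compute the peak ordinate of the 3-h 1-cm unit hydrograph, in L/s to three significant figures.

Direct runoff: 0.0, 90.0, 143.0, 338.0, 304.0, 272.0, 244.0, 219.0, 197.0, 177.0, 158.0, 142.0, 0.0 L/s; ΣQ_DR = 2284 L/s, peak = 338.0 L/s.
Runoff depth d = ΣQ_DR·Δt / A = 2284 × 10800 / (493 ha) = 5.003 mm.
The 1-cm UH is the DRH scaled by (10 mm)/d, so U_p = 338.0 × 10/5.003 = 676 L/s.

U_p ≈ 676 L/s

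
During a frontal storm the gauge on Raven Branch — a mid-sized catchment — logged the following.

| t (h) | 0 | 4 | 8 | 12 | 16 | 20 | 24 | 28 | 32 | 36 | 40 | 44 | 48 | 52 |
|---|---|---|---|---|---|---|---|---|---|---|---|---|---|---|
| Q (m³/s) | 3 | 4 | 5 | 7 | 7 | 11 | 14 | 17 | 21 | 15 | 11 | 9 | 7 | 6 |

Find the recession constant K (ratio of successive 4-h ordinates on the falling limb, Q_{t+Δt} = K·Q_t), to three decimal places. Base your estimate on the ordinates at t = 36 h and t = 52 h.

K ≈ 0.795

Using the recession-limb readings at t = 36 h and t = 52 h: Q falls from 15 to 6 m³/s over 4 intervals.
K = (Q₂/Q₁)^(1/4) = (6/15)^(1/4) = 0.795.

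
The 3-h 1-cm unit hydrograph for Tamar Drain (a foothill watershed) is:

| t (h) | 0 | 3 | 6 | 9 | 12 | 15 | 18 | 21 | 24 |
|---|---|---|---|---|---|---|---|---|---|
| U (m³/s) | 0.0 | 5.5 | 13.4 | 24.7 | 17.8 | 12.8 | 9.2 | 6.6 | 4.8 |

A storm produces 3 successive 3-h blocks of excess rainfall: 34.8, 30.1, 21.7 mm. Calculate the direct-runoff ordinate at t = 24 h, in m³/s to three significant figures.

Q ≈ 56.5 m³/s

By discrete convolution, Q_j = Σ (P_i / 10 mm) · U_{j−i}.
At t = 24 h (j=8): Q = (34.8/10)·4.8 + (30.1/10)·6.6 + (21.7/10)·9.2 = 56.5 m³/s.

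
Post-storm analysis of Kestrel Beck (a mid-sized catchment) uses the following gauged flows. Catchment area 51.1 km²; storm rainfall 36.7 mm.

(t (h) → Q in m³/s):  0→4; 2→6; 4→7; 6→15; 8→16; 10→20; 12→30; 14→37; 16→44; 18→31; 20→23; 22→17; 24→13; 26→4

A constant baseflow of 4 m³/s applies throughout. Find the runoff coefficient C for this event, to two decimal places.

ΣQ_DR = 211.0 m³/s; V = ΣQ_DR·Δt = 1.519 × 10^6 m³.
Runoff depth d = V / A = 29.73 mm.
C = d / P = 29.73 / 36.7 = 0.81.

C ≈ 0.81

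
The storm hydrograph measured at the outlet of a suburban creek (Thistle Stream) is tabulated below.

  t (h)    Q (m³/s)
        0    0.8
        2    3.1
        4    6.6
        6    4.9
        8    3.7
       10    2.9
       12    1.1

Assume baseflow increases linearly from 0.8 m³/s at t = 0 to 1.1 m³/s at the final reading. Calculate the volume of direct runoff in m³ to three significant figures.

V ≈ 1.18 × 10^5 m³

Direct-runoff ordinates (Q − Q_b): 0.00, 2.25, 5.70, 3.95, 2.70, 1.85, 0.00 m³/s.
ΣQ_DR = 16.45 m³/s.
With Δt = 2 h = 7200 s, V = ΣQ_DR · Δt = 16.45 × 7200 = 1.18 × 10^5 m³.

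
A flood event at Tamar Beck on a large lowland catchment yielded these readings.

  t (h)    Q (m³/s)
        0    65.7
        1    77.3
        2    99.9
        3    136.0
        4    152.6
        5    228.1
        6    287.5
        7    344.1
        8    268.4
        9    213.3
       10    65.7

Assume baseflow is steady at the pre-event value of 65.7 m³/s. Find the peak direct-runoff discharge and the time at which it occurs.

Q_p = 278.4 m³/s at t = 7 h

Subtracting baseflow gives direct-runoff ordinates: 0.0, 11.6, 34.2, 70.3, 86.9, 162.4, 221.8, 278.4, 202.7, 147.6, 0.0 m³/s.
The maximum is 278.4 m³/s, occurring at the reading for t = 7 h.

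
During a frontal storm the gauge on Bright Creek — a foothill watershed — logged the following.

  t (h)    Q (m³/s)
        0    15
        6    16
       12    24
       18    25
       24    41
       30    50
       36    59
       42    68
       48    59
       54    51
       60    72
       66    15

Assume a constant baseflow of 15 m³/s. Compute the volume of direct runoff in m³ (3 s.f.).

Direct-runoff ordinates (Q − Q_b): 0.0, 1.0, 9.0, 10.0, 26.0, 35.0, 44.0, 53.0, 44.0, 36.0, 57.0, 0.0 m³/s.
ΣQ_DR = 315.0 m³/s.
With Δt = 6 h = 21600 s, V = ΣQ_DR · Δt = 315.0 × 21600 = 6.80 × 10^6 m³.

V ≈ 6.80 × 10^6 m³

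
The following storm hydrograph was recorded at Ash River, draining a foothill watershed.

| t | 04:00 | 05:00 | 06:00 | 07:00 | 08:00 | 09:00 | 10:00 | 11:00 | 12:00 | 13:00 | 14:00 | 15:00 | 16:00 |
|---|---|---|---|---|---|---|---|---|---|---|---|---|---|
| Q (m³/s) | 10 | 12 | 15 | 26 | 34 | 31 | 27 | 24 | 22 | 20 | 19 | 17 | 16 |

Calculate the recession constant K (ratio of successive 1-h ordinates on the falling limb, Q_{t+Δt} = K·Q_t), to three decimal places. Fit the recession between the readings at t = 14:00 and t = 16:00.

Using the recession-limb readings at t = 14:00 and t = 16:00: Q falls from 19 to 16 m³/s over 2 intervals.
K = (Q₂/Q₁)^(1/2) = (16/19)^(1/2) = 0.918.

K ≈ 0.918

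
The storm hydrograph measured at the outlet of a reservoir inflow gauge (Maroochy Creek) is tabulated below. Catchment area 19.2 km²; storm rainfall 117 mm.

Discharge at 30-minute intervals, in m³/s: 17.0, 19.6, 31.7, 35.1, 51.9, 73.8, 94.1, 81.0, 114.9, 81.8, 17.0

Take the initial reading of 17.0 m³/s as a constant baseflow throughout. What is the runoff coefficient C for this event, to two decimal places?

C ≈ 0.35

ΣQ_DR = 430.9 m³/s; V = ΣQ_DR·Δt = 7.756 × 10^5 m³.
Runoff depth d = V / A = 40.40 mm.
C = d / P = 40.40 / 117 = 0.35.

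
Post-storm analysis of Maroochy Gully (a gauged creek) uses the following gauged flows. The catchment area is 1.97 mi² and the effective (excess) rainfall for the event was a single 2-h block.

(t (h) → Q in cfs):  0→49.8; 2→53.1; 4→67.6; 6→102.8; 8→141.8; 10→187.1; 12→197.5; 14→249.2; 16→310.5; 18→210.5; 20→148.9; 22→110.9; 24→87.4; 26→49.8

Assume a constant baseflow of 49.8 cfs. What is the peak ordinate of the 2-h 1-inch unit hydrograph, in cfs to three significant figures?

Direct runoff: 0.0, 3.3, 17.8, 53.0, 92.0, 137.3, 147.7, 199.4, 260.7, 160.7, 99.1, 61.1, 37.6, 0.0 cfs; ΣQ_DR = 1270 cfs, peak = 260.7 cfs.
Runoff depth d = ΣQ_DR·Δt / A = 1270 × 7200 / (1.97 mi²) = 1.997 in.
The 1-inch UH is the DRH scaled by (1 in)/d, so U_p = 260.7 × 1/1.997 = 131 cfs.

U_p ≈ 131 cfs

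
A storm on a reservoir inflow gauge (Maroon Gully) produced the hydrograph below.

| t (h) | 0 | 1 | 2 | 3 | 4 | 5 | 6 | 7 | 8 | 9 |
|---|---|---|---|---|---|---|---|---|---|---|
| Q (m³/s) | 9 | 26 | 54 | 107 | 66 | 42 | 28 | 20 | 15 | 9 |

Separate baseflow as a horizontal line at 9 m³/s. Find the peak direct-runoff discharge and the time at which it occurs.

Q_p = 98.0 m³/s at t = 3 h

Subtracting baseflow gives direct-runoff ordinates: 0.0, 17.0, 45.0, 98.0, 57.0, 33.0, 19.0, 11.0, 6.0, 0.0 m³/s.
The maximum is 98.0 m³/s, occurring at the reading for t = 3 h.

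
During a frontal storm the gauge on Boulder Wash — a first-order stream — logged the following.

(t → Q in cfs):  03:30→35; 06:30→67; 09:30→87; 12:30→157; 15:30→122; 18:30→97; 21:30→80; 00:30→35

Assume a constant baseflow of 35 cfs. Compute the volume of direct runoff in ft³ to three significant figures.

Direct-runoff ordinates (Q − Q_b): 0.0, 32.0, 52.0, 122.0, 87.0, 62.0, 45.0, 0.0 cfs.
ΣQ_DR = 400.0 cfs.
With Δt = 3 h = 10800 s, V = ΣQ_DR · Δt = 400.0 × 10800 = 4.32 × 10^6 ft³.

V ≈ 4.32 × 10^6 ft³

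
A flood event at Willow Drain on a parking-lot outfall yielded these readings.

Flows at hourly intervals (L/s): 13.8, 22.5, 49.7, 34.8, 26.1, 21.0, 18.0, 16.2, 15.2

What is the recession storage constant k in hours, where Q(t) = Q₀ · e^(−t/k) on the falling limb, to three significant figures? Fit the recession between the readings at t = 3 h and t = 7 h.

k ≈ 5.23 h

On the falling limb, Q drops from 34.8 to 16.2 L/s between t = 3 h and t = 7 h (Δt = 4 h).
k = −Δt / ln(Q₂/Q₁) = −4 / ln(16.2/34.8) = 5.23 h.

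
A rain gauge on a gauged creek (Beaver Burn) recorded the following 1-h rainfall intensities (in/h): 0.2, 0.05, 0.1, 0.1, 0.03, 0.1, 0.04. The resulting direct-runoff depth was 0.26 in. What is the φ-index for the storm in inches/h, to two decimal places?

φ ≈ 0.06 in/h

Only the 4 blocks with intensity above φ contribute runoff: 0.2, 0.1, 0.1, 0.1 in/h.
Σ(I−φ)·Δt = d  ⇒  (0.2+0.1+0.1+0.1 − 4φ)·1 = 0.26
φ = (0.5000 − 0.26/1) / 4 = 0.06 in/h.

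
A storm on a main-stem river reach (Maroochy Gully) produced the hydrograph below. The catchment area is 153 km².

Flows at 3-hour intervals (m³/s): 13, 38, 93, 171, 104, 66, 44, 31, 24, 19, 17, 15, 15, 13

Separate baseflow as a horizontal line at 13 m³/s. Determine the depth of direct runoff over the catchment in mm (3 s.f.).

d ≈ 34.0 mm

Direct runoff: 0.0, 25.0, 80.0, 158.0, 91.0, 53.0, 31.0, 18.0, 11.0, 6.0, 4.0, 2.0, 2.0, 0.0 m³/s; ΣQ_DR = 481.0 m³/s.
V = ΣQ_DR · Δt = 481.0 × 10800 s = 5.195 × 10^6 m³.
Over A = 153 km², depth = V / A = 34.0 mm.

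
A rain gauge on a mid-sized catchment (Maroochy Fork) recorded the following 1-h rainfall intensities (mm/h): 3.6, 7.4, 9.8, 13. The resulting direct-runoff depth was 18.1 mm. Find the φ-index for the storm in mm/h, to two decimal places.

Only the 3 blocks with intensity above φ contribute runoff: 7.4, 9.8, 13 mm/h.
Σ(I−φ)·Δt = d  ⇒  (7.4+9.8+13 − 3φ)·1 = 18.1
φ = (30.20 − 18.1/1) / 3 = 4.03 mm/h.

φ ≈ 4.03 mm/h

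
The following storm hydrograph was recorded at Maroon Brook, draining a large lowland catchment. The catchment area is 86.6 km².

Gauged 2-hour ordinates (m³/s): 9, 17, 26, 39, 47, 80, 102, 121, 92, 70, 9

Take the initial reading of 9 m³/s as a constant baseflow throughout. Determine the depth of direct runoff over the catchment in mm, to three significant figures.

Direct runoff: 0.0, 8.0, 17.0, 30.0, 38.0, 71.0, 93.0, 112.0, 83.0, 61.0, 0.0 m³/s; ΣQ_DR = 513.0 m³/s.
V = ΣQ_DR · Δt = 513.0 × 7200 s = 3.694 × 10^6 m³.
Over A = 86.6 km², depth = V / A = 42.7 mm.

d ≈ 42.7 mm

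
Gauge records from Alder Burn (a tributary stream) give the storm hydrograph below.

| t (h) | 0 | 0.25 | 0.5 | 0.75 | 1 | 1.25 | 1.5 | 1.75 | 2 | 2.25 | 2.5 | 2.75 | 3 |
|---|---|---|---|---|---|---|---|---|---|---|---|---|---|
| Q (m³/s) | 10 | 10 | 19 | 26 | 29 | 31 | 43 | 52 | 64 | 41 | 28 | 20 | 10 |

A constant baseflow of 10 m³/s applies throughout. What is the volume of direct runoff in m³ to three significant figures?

Direct-runoff ordinates (Q − Q_b): 0.0, 0.0, 9.0, 16.0, 19.0, 21.0, 33.0, 42.0, 54.0, 31.0, 18.0, 10.0, 0.0 m³/s.
ΣQ_DR = 253.0 m³/s.
With Δt = 0.25 h = 900 s, V = ΣQ_DR · Δt = 253.0 × 900 = 2.28 × 10^5 m³.

V ≈ 2.28 × 10^5 m³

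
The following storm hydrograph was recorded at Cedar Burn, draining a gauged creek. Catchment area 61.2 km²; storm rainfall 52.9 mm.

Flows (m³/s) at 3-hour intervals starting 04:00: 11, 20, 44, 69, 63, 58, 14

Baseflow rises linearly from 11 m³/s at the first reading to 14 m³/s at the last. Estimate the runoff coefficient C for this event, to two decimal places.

ΣQ_DR = 191.5 m³/s; V = ΣQ_DR·Δt = 2.068 × 10^6 m³.
Runoff depth d = V / A = 33.79 mm.
C = d / P = 33.79 / 52.9 = 0.64.

C ≈ 0.64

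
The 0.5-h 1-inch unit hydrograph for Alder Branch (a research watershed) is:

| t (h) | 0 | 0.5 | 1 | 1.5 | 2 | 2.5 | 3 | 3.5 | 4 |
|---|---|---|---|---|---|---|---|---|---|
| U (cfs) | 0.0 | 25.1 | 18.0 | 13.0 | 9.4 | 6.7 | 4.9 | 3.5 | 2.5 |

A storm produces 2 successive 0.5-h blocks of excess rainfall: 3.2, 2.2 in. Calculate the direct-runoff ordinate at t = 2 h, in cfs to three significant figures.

By discrete convolution, Q_j = Σ (P_i / 1 in) · U_{j−i}.
At t = 2 h (j=4): Q = (3.2/1)·9.4 + (2.2/1)·13.0 = 58.7 cfs.

Q ≈ 58.7 cfs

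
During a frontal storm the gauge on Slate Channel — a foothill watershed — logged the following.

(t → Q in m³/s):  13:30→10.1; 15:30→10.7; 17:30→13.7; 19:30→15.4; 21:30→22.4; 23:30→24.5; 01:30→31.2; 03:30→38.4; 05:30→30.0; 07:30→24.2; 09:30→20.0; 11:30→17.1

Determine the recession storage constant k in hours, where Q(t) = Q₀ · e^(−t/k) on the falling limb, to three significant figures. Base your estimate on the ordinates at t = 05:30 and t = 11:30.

On the falling limb, Q drops from 30.0 to 17.1 m³/s between t = 05:30 and t = 11:30 (Δt = 6 h).
k = −Δt / ln(Q₂/Q₁) = −6 / ln(17.1/30.0) = 10.7 h.

k ≈ 10.7 h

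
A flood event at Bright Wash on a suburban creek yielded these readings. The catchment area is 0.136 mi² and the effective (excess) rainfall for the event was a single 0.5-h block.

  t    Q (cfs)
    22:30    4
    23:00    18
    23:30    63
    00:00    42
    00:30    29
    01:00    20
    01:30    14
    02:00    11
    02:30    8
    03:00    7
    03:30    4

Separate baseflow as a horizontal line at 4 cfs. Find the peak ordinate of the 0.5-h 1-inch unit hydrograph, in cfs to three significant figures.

U_p ≈ 58.8 cfs

Direct runoff: 0.0, 14.0, 59.0, 38.0, 25.0, 16.0, 10.0, 7.0, 4.0, 3.0, 0.0 cfs; ΣQ_DR = 176.0 cfs, peak = 59.0 cfs.
Runoff depth d = ΣQ_DR·Δt / A = 176.0 × 1800 / (0.136 mi²) = 1.003 in.
The 1-inch UH is the DRH scaled by (1 in)/d, so U_p = 59.0 × 1/1.003 = 58.8 cfs.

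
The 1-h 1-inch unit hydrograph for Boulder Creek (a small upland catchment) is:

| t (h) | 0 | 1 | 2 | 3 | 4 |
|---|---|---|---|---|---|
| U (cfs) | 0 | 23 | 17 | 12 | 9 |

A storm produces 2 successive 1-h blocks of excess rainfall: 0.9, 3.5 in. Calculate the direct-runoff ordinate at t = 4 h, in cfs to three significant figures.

Q ≈ 50.1 cfs

By discrete convolution, Q_j = Σ (P_i / 1 in) · U_{j−i}.
At t = 4 h (j=4): Q = (0.9/1)·9 + (3.5/1)·12 = 50.1 cfs.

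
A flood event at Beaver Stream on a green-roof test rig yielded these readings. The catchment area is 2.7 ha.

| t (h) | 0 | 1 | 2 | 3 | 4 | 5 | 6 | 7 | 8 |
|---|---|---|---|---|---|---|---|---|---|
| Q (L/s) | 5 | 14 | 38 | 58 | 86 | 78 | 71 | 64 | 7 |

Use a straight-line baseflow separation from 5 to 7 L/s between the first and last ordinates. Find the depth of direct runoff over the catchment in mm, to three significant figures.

d ≈ 48.9 mm

Direct runoff: 0.00, 8.75, 32.50, 52.25, 80.00, 71.75, 64.50, 57.25, 0.00 L/s; ΣQ_DR = 367.0 L/s.
V = ΣQ_DR · Δt = 367.0 × 3600 s = 1.321 × 10^6 L.
Over A = 2.7 ha, depth = V / A = 48.9 mm.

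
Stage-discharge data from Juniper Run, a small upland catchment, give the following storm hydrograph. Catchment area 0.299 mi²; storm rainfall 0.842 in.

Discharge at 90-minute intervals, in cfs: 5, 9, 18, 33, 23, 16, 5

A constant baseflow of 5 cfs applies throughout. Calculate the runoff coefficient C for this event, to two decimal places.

ΣQ_DR = 74.00 cfs; V = ΣQ_DR·Δt = 3.996 × 10^5 ft³.
Runoff depth d = V / A = 0.5753 in.
C = d / P = 0.5753 / 0.842 = 0.68.

C ≈ 0.68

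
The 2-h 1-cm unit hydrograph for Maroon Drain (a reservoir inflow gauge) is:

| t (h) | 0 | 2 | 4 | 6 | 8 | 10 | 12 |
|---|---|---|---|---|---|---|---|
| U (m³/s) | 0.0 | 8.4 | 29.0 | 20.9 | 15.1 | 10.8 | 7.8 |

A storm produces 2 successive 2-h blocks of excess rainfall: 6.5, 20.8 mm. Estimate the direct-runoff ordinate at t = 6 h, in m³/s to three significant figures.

Q ≈ 73.9 m³/s

By discrete convolution, Q_j = Σ (P_i / 10 mm) · U_{j−i}.
At t = 6 h (j=3): Q = (6.5/10)·20.9 + (20.8/10)·29.0 = 73.9 m³/s.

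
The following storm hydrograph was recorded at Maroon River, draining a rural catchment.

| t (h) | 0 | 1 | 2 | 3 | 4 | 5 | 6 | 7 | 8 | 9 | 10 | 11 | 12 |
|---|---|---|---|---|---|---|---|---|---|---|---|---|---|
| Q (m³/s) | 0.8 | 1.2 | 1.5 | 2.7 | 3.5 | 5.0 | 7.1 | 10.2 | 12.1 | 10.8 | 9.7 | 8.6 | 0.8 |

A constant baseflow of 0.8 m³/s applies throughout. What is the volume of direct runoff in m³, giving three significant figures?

V ≈ 2.29 × 10^5 m³

Direct-runoff ordinates (Q − Q_b): 0.0, 0.4, 0.7, 1.9, 2.7, 4.2, 6.3, 9.4, 11.3, 10.0, 8.9, 7.8, 0.0 m³/s.
ΣQ_DR = 63.60 m³/s.
With Δt = 1 h = 3600 s, V = ΣQ_DR · Δt = 63.60 × 3600 = 2.29 × 10^5 m³.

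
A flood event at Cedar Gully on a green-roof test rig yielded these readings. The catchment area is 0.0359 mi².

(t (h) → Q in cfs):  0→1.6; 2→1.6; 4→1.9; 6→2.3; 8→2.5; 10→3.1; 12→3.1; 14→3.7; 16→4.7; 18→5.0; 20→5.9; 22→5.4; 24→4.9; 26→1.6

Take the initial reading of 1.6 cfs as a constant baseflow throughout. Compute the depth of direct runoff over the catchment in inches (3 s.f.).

d ≈ 2.15 in

Direct runoff: 0.0, 0.0, 0.3, 0.7, 0.9, 1.5, 1.5, 2.1, 3.1, 3.4, 4.3, 3.8, 3.3, 0.0 cfs; ΣQ_DR = 24.90 cfs.
V = ΣQ_DR · Δt = 24.90 × 7200 s = 1.793 × 10^5 ft³.
Over A = 0.0359 mi², depth = V / A = 2.15 in.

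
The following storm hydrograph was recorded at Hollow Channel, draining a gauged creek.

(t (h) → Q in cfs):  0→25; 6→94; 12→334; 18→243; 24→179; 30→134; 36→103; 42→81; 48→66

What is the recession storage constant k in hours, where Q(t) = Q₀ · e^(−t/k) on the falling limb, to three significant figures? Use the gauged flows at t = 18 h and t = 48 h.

k ≈ 23.0 h

On the falling limb, Q drops from 243 to 66 cfs between t = 18 h and t = 48 h (Δt = 30 h).
k = −Δt / ln(Q₂/Q₁) = −30 / ln(66/243) = 23.0 h.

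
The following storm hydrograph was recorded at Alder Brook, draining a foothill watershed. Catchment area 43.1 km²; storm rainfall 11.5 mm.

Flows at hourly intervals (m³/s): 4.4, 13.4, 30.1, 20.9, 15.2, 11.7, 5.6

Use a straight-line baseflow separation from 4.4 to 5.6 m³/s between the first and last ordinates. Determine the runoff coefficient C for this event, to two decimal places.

C ≈ 0.48

ΣQ_DR = 66.30 m³/s; V = ΣQ_DR·Δt = 2.387 × 10^5 m³.
Runoff depth d = V / A = 5.538 mm.
C = d / P = 5.538 / 11.5 = 0.48.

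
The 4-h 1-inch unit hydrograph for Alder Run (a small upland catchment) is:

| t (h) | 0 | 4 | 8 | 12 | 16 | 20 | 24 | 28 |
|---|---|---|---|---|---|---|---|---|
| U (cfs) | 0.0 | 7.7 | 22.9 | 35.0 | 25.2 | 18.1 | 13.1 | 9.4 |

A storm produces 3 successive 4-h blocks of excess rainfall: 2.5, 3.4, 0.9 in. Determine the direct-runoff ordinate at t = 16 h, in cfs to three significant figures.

By discrete convolution, Q_j = Σ (P_i / 1 in) · U_{j−i}.
At t = 16 h (j=4): Q = (2.5/1)·25.2 + (3.4/1)·35.0 + (0.9/1)·22.9 = 203 cfs.

Q ≈ 203 cfs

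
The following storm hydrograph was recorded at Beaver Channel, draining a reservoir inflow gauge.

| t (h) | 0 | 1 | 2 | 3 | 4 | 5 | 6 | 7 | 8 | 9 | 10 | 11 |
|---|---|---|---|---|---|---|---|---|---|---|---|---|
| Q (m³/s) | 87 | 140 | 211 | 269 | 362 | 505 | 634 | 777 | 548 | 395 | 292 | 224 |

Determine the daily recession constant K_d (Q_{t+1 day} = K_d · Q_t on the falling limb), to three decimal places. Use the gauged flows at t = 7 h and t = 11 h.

Between t = 7 h and t = 11 h the flow falls from 777 to 224 m³/s over 4×1 h = 4 h.
Per-interval ratio K = (224/777)^(1/4) = 0.7328; K_d = K^(24/1) = 0.001.

K_d ≈ 0.001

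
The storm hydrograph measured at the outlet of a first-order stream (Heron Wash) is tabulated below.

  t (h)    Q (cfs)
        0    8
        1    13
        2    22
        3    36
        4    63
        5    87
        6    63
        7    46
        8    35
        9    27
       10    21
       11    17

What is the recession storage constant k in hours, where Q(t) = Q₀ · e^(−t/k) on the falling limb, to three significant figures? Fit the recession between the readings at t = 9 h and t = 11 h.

On the falling limb, Q drops from 27 to 17 cfs between t = 9 h and t = 11 h (Δt = 2 h).
k = −Δt / ln(Q₂/Q₁) = −2 / ln(17/27) = 4.32 h.

k ≈ 4.32 h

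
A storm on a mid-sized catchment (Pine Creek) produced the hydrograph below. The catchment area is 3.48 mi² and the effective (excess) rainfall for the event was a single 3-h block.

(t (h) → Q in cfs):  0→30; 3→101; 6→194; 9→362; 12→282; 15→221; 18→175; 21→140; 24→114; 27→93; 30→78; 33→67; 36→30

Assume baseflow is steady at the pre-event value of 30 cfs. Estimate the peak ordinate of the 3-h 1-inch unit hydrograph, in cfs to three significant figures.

U_p ≈ 166 cfs

Direct runoff: 0.0, 71.0, 164.0, 332.0, 252.0, 191.0, 145.0, 110.0, 84.0, 63.0, 48.0, 37.0, 0.0 cfs; ΣQ_DR = 1497 cfs, peak = 332.0 cfs.
Runoff depth d = ΣQ_DR·Δt / A = 1497 × 10800 / (3.48 mi²) = 2.000 in.
The 1-inch UH is the DRH scaled by (1 in)/d, so U_p = 332.0 × 1/2.000 = 166 cfs.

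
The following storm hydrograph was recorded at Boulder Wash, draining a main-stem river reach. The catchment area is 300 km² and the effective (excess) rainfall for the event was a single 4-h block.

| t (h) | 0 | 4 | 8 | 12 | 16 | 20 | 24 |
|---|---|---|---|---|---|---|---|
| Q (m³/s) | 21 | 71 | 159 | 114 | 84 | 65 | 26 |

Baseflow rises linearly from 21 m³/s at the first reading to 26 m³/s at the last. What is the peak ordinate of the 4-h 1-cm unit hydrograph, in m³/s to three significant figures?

U_p ≈ 75.6 m³/s

Direct runoff: 0.00, 49.17, 136.33, 90.50, 59.67, 39.83, 0.00 m³/s; ΣQ_DR = 375.5 m³/s, peak = 136.33 m³/s.
Runoff depth d = ΣQ_DR·Δt / A = 375.5 × 14400 / (300 km²) = 18.02 mm.
The 1-cm UH is the DRH scaled by (10 mm)/d, so U_p = 136.33 × 10/18.02 = 75.6 m³/s.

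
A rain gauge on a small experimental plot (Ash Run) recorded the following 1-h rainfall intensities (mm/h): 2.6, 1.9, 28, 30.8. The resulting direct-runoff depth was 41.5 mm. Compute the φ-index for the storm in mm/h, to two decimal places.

Only the 2 blocks with intensity above φ contribute runoff: 28, 30.8 mm/h.
Σ(I−φ)·Δt = d  ⇒  (28+30.8 − 2φ)·1 = 41.5
φ = (58.80 − 41.5/1) / 2 = 8.65 mm/h.

φ ≈ 8.65 mm/h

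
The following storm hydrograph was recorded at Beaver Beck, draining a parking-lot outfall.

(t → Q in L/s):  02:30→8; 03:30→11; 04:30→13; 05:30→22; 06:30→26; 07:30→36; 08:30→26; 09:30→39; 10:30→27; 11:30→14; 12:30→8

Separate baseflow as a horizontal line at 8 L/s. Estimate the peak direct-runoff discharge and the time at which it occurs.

Subtracting baseflow gives direct-runoff ordinates: 0.0, 3.0, 5.0, 14.0, 18.0, 28.0, 18.0, 31.0, 19.0, 6.0, 0.0 L/s.
The maximum is 31.0 L/s, occurring at the reading for t = 09:30.

Q_p = 31.0 L/s at t = 09:30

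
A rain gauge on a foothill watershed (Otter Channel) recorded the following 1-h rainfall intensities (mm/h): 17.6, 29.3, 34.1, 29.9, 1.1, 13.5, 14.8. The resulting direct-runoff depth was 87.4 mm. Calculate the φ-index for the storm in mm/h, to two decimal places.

φ ≈ 8.63 mm/h

Only the 6 blocks with intensity above φ contribute runoff: 17.6, 29.3, 34.1, 29.9, 13.5, 14.8 mm/h.
Σ(I−φ)·Δt = d  ⇒  (17.6+29.3+34.1+29.9+13.5+14.8 − 6φ)·1 = 87.4
φ = (139.2 − 87.4/1) / 6 = 8.63 mm/h.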